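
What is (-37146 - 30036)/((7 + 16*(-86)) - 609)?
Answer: 33591/989 ≈ 33.965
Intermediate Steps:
(-37146 - 30036)/((7 + 16*(-86)) - 609) = -67182/((7 - 1376) - 609) = -67182/(-1369 - 609) = -67182/(-1978) = -67182*(-1/1978) = 33591/989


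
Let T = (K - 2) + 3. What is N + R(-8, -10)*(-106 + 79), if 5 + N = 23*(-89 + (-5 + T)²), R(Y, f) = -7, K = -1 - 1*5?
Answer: 437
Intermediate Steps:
K = -6 (K = -1 - 5 = -6)
T = -5 (T = (-6 - 2) + 3 = -8 + 3 = -5)
N = 248 (N = -5 + 23*(-89 + (-5 - 5)²) = -5 + 23*(-89 + (-10)²) = -5 + 23*(-89 + 100) = -5 + 23*11 = -5 + 253 = 248)
N + R(-8, -10)*(-106 + 79) = 248 - 7*(-106 + 79) = 248 - 7*(-27) = 248 + 189 = 437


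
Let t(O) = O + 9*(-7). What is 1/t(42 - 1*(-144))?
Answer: 1/123 ≈ 0.0081301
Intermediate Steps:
t(O) = -63 + O (t(O) = O - 63 = -63 + O)
1/t(42 - 1*(-144)) = 1/(-63 + (42 - 1*(-144))) = 1/(-63 + (42 + 144)) = 1/(-63 + 186) = 1/123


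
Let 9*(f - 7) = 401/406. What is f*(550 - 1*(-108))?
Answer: 1221013/261 ≈ 4678.2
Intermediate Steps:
f = 25979/3654 (f = 7 + (401/406)/9 = 7 + (401*(1/406))/9 = 7 + (⅑)*(401/406) = 7 + 401/3654 = 25979/3654 ≈ 7.1097)
f*(550 - 1*(-108)) = 25979*(550 - 1*(-108))/3654 = 25979*(550 + 108)/3654 = (25979/3654)*658 = 1221013/261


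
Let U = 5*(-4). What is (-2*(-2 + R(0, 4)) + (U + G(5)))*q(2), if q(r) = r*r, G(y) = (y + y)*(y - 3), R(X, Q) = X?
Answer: 16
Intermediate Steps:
U = -20
G(y) = 2*y*(-3 + y) (G(y) = (2*y)*(-3 + y) = 2*y*(-3 + y))
q(r) = r**2
(-2*(-2 + R(0, 4)) + (U + G(5)))*q(2) = (-2*(-2 + 0) + (-20 + 2*5*(-3 + 5)))*2**2 = (-2*(-2) + (-20 + 2*5*2))*4 = (4 + (-20 + 20))*4 = (4 + 0)*4 = 4*4 = 16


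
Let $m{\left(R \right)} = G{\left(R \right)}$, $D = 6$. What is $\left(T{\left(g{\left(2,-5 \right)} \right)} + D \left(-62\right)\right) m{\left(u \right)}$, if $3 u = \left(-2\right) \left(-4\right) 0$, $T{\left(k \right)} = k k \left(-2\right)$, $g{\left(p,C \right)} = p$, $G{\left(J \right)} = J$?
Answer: $0$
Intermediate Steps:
$T{\left(k \right)} = - 2 k^{2}$ ($T{\left(k \right)} = k^{2} \left(-2\right) = - 2 k^{2}$)
$u = 0$ ($u = \frac{\left(-2\right) \left(-4\right) 0}{3} = \frac{8 \cdot 0}{3} = \frac{1}{3} \cdot 0 = 0$)
$m{\left(R \right)} = R$
$\left(T{\left(g{\left(2,-5 \right)} \right)} + D \left(-62\right)\right) m{\left(u \right)} = \left(- 2 \cdot 2^{2} + 6 \left(-62\right)\right) 0 = \left(\left(-2\right) 4 - 372\right) 0 = \left(-8 - 372\right) 0 = \left(-380\right) 0 = 0$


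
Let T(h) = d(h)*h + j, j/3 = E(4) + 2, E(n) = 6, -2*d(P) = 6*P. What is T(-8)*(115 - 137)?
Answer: 3696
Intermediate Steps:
d(P) = -3*P
j = 24 (j = 3*(6 + 2) = 3*8 = 24)
T(h) = 24 - 3*h² (T(h) = (-3*h)*h + 24 = -3*h² + 24 = 24 - 3*h²)
T(-8)*(115 - 137) = (24 - 3*(-8)²)*(115 - 137) = (24 - 3*64)*(-22) = (24 - 192)*(-22) = -168*(-22) = 3696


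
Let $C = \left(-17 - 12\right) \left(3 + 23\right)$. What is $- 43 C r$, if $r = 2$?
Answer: $64844$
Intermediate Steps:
$C = -754$ ($C = \left(-29\right) 26 = -754$)
$- 43 C r = \left(-43\right) \left(-754\right) 2 = 32422 \cdot 2 = 64844$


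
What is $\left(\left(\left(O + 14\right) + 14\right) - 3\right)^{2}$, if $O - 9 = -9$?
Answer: $625$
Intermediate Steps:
$O = 0$ ($O = 9 - 9 = 0$)
$\left(\left(\left(O + 14\right) + 14\right) - 3\right)^{2} = \left(\left(\left(0 + 14\right) + 14\right) - 3\right)^{2} = \left(\left(14 + 14\right) - 3\right)^{2} = \left(28 - 3\right)^{2} = 25^{2} = 625$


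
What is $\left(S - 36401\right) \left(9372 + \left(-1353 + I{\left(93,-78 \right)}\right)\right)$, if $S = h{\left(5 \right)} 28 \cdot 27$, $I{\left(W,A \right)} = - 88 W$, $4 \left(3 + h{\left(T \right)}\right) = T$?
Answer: $6224460$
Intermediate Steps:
$h{\left(T \right)} = -3 + \frac{T}{4}$
$S = -1323$ ($S = \left(-3 + \frac{1}{4} \cdot 5\right) 28 \cdot 27 = \left(-3 + \frac{5}{4}\right) 28 \cdot 27 = \left(- \frac{7}{4}\right) 28 \cdot 27 = \left(-49\right) 27 = -1323$)
$\left(S - 36401\right) \left(9372 + \left(-1353 + I{\left(93,-78 \right)}\right)\right) = \left(-1323 - 36401\right) \left(9372 - 9537\right) = - 37724 \left(9372 - 9537\right) = \left(-37724\right) \left(-165\right) = 6224460$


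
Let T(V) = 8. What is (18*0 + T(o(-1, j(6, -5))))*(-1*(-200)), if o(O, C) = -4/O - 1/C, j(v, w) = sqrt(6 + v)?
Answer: 1600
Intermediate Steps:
o(O, C) = -1/C - 4/O
(18*0 + T(o(-1, j(6, -5))))*(-1*(-200)) = (18*0 + 8)*(-1*(-200)) = (0 + 8)*200 = 8*200 = 1600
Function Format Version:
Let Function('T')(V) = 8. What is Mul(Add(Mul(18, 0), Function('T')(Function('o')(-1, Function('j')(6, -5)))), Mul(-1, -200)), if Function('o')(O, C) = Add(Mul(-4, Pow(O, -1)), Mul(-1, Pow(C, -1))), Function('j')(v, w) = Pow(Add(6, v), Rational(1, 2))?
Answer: 1600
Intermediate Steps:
Function('o')(O, C) = Add(Mul(-1, Pow(C, -1)), Mul(-4, Pow(O, -1)))
Mul(Add(Mul(18, 0), Function('T')(Function('o')(-1, Function('j')(6, -5)))), Mul(-1, -200)) = Mul(Add(Mul(18, 0), 8), Mul(-1, -200)) = Mul(Add(0, 8), 200) = Mul(8, 200) = 1600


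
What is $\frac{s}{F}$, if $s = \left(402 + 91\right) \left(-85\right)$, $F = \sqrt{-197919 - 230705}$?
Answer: $\frac{41905 i \sqrt{26789}}{107156} \approx 64.007 i$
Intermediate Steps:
$F = 4 i \sqrt{26789}$ ($F = \sqrt{-428624} = 4 i \sqrt{26789} \approx 654.69 i$)
$s = -41905$ ($s = 493 \left(-85\right) = -41905$)
$\frac{s}{F} = - \frac{41905}{4 i \sqrt{26789}} = - 41905 \left(- \frac{i \sqrt{26789}}{107156}\right) = \frac{41905 i \sqrt{26789}}{107156}$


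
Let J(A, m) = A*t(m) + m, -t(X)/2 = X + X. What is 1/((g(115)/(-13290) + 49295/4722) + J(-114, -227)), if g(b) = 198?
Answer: -10459230/1084921028371 ≈ -9.6405e-6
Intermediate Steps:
t(X) = -4*X (t(X) = -2*(X + X) = -4*X)
J(A, m) = m - 4*A*m (J(A, m) = A*(-4*m) + m = -4*A*m + m = m - 4*A*m)
1/((g(115)/(-13290) + 49295/4722) + J(-114, -227)) = 1/((198/(-13290) + 49295/4722) - 227*(1 - 4*(-114))) = 1/((198*(-1/13290) + 49295*(1/4722)) - 227*(1 + 456)) = 1/((-33/2215 + 49295/4722) - 227*457) = 1/(109032599/10459230 - 103739) = 1/(-1084921028371/10459230) = -10459230/1084921028371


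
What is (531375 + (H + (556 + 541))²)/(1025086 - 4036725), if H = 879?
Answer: -4435951/3011639 ≈ -1.4729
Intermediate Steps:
(531375 + (H + (556 + 541))²)/(1025086 - 4036725) = (531375 + (879 + (556 + 541))²)/(1025086 - 4036725) = (531375 + (879 + 1097)²)/(-3011639) = (531375 + 1976²)*(-1/3011639) = (531375 + 3904576)*(-1/3011639) = 4435951*(-1/3011639) = -4435951/3011639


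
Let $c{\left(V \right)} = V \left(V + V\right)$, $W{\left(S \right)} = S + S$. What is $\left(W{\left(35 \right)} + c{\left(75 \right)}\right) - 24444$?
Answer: $-13124$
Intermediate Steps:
$W{\left(S \right)} = 2 S$
$c{\left(V \right)} = 2 V^{2}$ ($c{\left(V \right)} = V 2 V = 2 V^{2}$)
$\left(W{\left(35 \right)} + c{\left(75 \right)}\right) - 24444 = \left(2 \cdot 35 + 2 \cdot 75^{2}\right) - 24444 = \left(70 + 2 \cdot 5625\right) - 24444 = \left(70 + 11250\right) - 24444 = 11320 - 24444 = -13124$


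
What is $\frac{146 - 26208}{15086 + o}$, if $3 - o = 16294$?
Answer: $\frac{26062}{1205} \approx 21.628$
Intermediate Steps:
$o = -16291$ ($o = 3 - 16294 = -16291$)
$\frac{146 - 26208}{15086 + o} = \frac{146 - 26208}{15086 - 16291} = - \frac{26062}{-1205} = \left(-26062\right) \left(- \frac{1}{1205}\right) = \frac{26062}{1205}$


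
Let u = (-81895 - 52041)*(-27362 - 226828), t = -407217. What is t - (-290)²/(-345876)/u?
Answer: -239757453877820382259/588770738642592 ≈ -4.0722e+5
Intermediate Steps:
u = 34045191840 (u = -133936*(-254190) = 34045191840)
t - (-290)²/(-345876)/u = -407217 - (-290)²/(-345876)/34045191840 = -407217 - 84100*(-1/345876)/34045191840 = -407217 - (-21025)/(86469*34045191840) = -407217 - 1*(-4205/588770738642592) = -407217 + 4205/588770738642592 = -239757453877820382259/588770738642592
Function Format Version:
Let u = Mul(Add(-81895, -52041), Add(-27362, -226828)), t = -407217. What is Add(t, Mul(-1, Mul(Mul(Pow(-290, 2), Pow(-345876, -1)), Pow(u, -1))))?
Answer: Rational(-239757453877820382259, 588770738642592) ≈ -4.0722e+5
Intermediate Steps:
u = 34045191840 (u = Mul(-133936, -254190) = 34045191840)
Add(t, Mul(-1, Mul(Mul(Pow(-290, 2), Pow(-345876, -1)), Pow(u, -1)))) = Add(-407217, Mul(-1, Mul(Mul(Pow(-290, 2), Pow(-345876, -1)), Pow(34045191840, -1)))) = Add(-407217, Mul(-1, Mul(Mul(84100, Rational(-1, 345876)), Rational(1, 34045191840)))) = Add(-407217, Mul(-1, Mul(Rational(-21025, 86469), Rational(1, 34045191840)))) = Add(-407217, Mul(-1, Rational(-4205, 588770738642592))) = Add(-407217, Rational(4205, 588770738642592)) = Rational(-239757453877820382259, 588770738642592)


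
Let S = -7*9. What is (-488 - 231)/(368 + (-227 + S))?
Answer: -719/78 ≈ -9.2179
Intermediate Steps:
S = -63
(-488 - 231)/(368 + (-227 + S)) = (-488 - 231)/(368 + (-227 - 63)) = -719/(368 - 290) = -719/78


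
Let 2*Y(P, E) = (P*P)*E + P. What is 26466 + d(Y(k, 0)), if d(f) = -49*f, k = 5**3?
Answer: 46807/2 ≈ 23404.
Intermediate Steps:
k = 125
Y(P, E) = P/2 + E*P**2/2 (Y(P, E) = ((P*P)*E + P)/2 = (P**2*E + P)/2 = (E*P**2 + P)/2 = (P + E*P**2)/2 = P/2 + E*P**2/2)
26466 + d(Y(k, 0)) = 26466 - 49*125*(1 + 0*125)/2 = 26466 - 49*125*(1 + 0)/2 = 26466 - 49*125/2 = 26466 - 6125/2 = 46807/2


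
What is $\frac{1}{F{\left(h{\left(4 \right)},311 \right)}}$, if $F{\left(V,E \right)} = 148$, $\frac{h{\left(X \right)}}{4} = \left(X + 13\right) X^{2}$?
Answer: $\frac{1}{148} \approx 0.0067568$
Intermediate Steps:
$h{\left(X \right)} = 4 X^{2} \left(13 + X\right)$ ($h{\left(X \right)} = 4 \left(X + 13\right) X^{2} = 4 \left(13 + X\right) X^{2} = 4 X^{2} \left(13 + X\right)$)
$\frac{1}{F{\left(h{\left(4 \right)},311 \right)}} = \frac{1}{148}$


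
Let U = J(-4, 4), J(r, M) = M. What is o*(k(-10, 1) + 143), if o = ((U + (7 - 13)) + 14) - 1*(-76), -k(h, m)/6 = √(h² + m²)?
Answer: 12584 - 528*√101 ≈ 7277.7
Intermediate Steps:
U = 4
k(h, m) = -6*√(h² + m²)
o = 88 (o = ((4 + (7 - 13)) + 14) - 1*(-76) = ((4 - 6) + 14) + 76 = (-2 + 14) + 76 = 12 + 76 = 88)
o*(k(-10, 1) + 143) = 88*(-6*√((-10)² + 1²) + 143) = 88*(-6*√(100 + 1) + 143) = 88*(-6*√101 + 143) = 88*(143 - 6*√101) = 12584 - 528*√101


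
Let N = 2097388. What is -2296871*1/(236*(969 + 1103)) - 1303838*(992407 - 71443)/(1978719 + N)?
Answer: -11983367743814909/40677218656 ≈ -2.9460e+5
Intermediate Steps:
-2296871*1/(236*(969 + 1103)) - 1303838*(992407 - 71443)/(1978719 + N) = -2296871*1/(236*(969 + 1103)) - 1303838*(992407 - 71443)/(1978719 + 2097388) = -2296871/(236*2072) - 1303838/(4076107/920964) = -2296871/488992 - 1303838/(4076107*(1/920964)) = -2296871*1/488992 - 1303838/4076107/920964 = -2296871/488992 - 1303838*920964/4076107 = -2296871/488992 - 1200787859832/4076107 = -11983367743814909/40677218656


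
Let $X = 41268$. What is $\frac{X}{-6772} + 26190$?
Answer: $\frac{44329353}{1693} \approx 26184.0$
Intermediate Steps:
$\frac{X}{-6772} + 26190 = \frac{41268}{-6772} + 26190 = 41268 \left(- \frac{1}{6772}\right) + 26190 = - \frac{10317}{1693} + 26190 = \frac{44329353}{1693}$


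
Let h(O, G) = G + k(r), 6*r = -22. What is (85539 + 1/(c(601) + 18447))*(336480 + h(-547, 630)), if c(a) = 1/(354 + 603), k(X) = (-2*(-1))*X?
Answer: 127263562387430593/4413445 ≈ 2.8835e+10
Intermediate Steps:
r = -11/3 (r = (⅙)*(-22) = -11/3 ≈ -3.6667)
k(X) = 2*X
c(a) = 1/957
h(O, G) = -22/3 + G (h(O, G) = G + 2*(-11/3) = G - 22/3 = -22/3 + G)
(85539 + 1/(c(601) + 18447))*(336480 + h(-547, 630)) = (85539 + 1/(1/957 + 18447))*(336480 + (-22/3 + 630)) = (85539 + 1/(17653780/957))*(336480 + 1868/3) = (85539 + 957/17653780)*(1011308/3) = (1510086688377/17653780)*(1011308/3) = 127263562387430593/4413445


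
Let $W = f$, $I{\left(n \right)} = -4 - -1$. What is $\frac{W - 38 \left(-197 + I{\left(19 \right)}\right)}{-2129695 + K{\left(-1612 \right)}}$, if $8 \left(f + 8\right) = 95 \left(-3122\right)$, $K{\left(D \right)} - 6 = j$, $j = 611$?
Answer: $\frac{117927}{8516312} \approx 0.013847$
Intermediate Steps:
$I{\left(n \right)} = -3$ ($I{\left(n \right)} = -4 + 1 = -3$)
$K{\left(D \right)} = 617$ ($K{\left(D \right)} = 6 + 611 = 617$)
$f = - \frac{148327}{4}$ ($f = -8 + \frac{95 \left(-3122\right)}{8} = -8 + \frac{1}{8} \left(-296590\right) = -8 - \frac{148295}{4} = - \frac{148327}{4} \approx -37082.0$)
$W = - \frac{148327}{4} \approx -37082.0$
$\frac{W - 38 \left(-197 + I{\left(19 \right)}\right)}{-2129695 + K{\left(-1612 \right)}} = \frac{- \frac{148327}{4} - 38 \left(-197 - 3\right)}{-2129695 + 617} = \frac{- \frac{148327}{4} - -7600}{-2129078} = \left(- \frac{148327}{4} + 7600\right) \left(- \frac{1}{2129078}\right) = \left(- \frac{117927}{4}\right) \left(- \frac{1}{2129078}\right) = \frac{117927}{8516312}$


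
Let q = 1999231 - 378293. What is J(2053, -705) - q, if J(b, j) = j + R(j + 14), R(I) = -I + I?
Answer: -1621643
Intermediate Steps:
R(I) = 0
J(b, j) = j (J(b, j) = j + 0 = j)
q = 1620938
J(2053, -705) - q = -705 - 1*1620938 = -705 - 1620938 = -1621643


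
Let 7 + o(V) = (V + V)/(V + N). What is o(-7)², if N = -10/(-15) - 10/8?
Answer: 4489/169 ≈ 26.562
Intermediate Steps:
N = -7/12 (N = -10*(-1/15) - 10*⅛ = ⅔ - 5/4 = -7/12 ≈ -0.58333)
o(V) = -7 + 2*V/(-7/12 + V) (o(V) = -7 + (V + V)/(V - 7/12) = -7 + (2*V)/(-7/12 + V) = -7 + 2*V/(-7/12 + V))
o(-7)² = ((49 - 60*(-7))/(-7 + 12*(-7)))² = ((49 + 420)/(-7 - 84))² = (469/(-91))² = (-1/91*469)² = (-67/13)² = 4489/169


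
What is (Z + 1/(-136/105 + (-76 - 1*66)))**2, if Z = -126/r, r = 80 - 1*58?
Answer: 900701596809/27392236036 ≈ 32.882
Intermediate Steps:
r = 22 (r = 80 - 58 = 22)
Z = -63/11 (Z = -126/22 = -126*1/22 = -63/11 ≈ -5.7273)
(Z + 1/(-136/105 + (-76 - 1*66)))**2 = (-63/11 + 1/(-136/105 + (-76 - 1*66)))**2 = (-63/11 + 1/(-136*1/105 + (-76 - 66)))**2 = (-63/11 + 1/(-136/105 - 142))**2 = (-63/11 + 1/(-15046/105))**2 = (-63/11 - 105/15046)**2 = (-949053/165506)**2 = 900701596809/27392236036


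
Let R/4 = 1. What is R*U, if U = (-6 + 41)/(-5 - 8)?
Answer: -140/13 ≈ -10.769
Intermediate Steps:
R = 4 (R = 4*1 = 4)
U = -35/13 (U = 35/(-13) = 35*(-1/13) = -35/13 ≈ -2.6923)
R*U = 4*(-35/13) = -140/13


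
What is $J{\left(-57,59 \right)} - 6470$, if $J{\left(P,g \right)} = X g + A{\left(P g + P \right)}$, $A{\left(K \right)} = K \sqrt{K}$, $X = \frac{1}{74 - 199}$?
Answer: $- \frac{808809}{125} - 20520 i \sqrt{95} \approx -6470.5 - 2.0 \cdot 10^{5} i$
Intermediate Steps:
$X = - \frac{1}{125}$ ($X = \frac{1}{-125} = - \frac{1}{125} \approx -0.008$)
$A{\left(K \right)} = K^{\frac{3}{2}}$
$J{\left(P,g \right)} = \left(P + P g\right)^{\frac{3}{2}} - \frac{g}{125}$ ($J{\left(P,g \right)} = - \frac{g}{125} + \left(P g + P\right)^{\frac{3}{2}} = - \frac{g}{125} + \left(P + P g\right)^{\frac{3}{2}} = \left(P + P g\right)^{\frac{3}{2}} - \frac{g}{125}$)
$J{\left(-57,59 \right)} - 6470 = \left(\left(- 57 \left(1 + 59\right)\right)^{\frac{3}{2}} - \frac{59}{125}\right) - 6470 = \left(\left(\left(-57\right) 60\right)^{\frac{3}{2}} - \frac{59}{125}\right) - 6470 = \left(\left(-3420\right)^{\frac{3}{2}} - \frac{59}{125}\right) - 6470 = \left(- 20520 i \sqrt{95} - \frac{59}{125}\right) - 6470 = \left(- \frac{59}{125} - 20520 i \sqrt{95}\right) - 6470 = - \frac{808809}{125} - 20520 i \sqrt{95}$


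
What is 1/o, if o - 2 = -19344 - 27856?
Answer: -1/47198 ≈ -2.1187e-5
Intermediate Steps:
o = -47198 (o = 2 + (-19344 - 27856) = 2 - 47200 = -47198)
1/o = 1/(-47198) = -1/47198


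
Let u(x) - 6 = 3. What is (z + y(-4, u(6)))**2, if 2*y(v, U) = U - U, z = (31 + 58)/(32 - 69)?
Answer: 7921/1369 ≈ 5.7860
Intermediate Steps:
u(x) = 9 (u(x) = 6 + 3 = 9)
z = -89/37 (z = 89/(-37) = 89*(-1/37) = -89/37 ≈ -2.4054)
y(v, U) = 0 (y(v, U) = (U - U)/2 = (1/2)*0 = 0)
(z + y(-4, u(6)))**2 = (-89/37 + 0)**2 = (-89/37)**2 = 7921/1369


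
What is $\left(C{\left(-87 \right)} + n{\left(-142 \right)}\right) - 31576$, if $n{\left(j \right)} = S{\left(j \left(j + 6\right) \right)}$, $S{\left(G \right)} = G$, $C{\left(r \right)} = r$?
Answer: $-12351$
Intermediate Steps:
$n{\left(j \right)} = j \left(6 + j\right)$ ($n{\left(j \right)} = j \left(j + 6\right) = j \left(6 + j\right)$)
$\left(C{\left(-87 \right)} + n{\left(-142 \right)}\right) - 31576 = \left(-87 - 142 \left(6 - 142\right)\right) - 31576 = \left(-87 - -19312\right) - 31576 = \left(-87 + 19312\right) - 31576 = 19225 - 31576 = -12351$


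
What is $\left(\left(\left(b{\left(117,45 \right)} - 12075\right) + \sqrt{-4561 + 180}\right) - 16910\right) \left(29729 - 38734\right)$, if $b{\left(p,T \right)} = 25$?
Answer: $260784800 - 9005 i \sqrt{4381} \approx 2.6078 \cdot 10^{8} - 5.9603 \cdot 10^{5} i$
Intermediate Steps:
$\left(\left(\left(b{\left(117,45 \right)} - 12075\right) + \sqrt{-4561 + 180}\right) - 16910\right) \left(29729 - 38734\right) = \left(\left(\left(25 - 12075\right) + \sqrt{-4561 + 180}\right) - 16910\right) \left(29729 - 38734\right) = \left(\left(-12050 + \sqrt{-4381}\right) - 16910\right) \left(-9005\right) = \left(\left(-12050 + i \sqrt{4381}\right) - 16910\right) \left(-9005\right) = \left(-28960 + i \sqrt{4381}\right) \left(-9005\right) = 260784800 - 9005 i \sqrt{4381}$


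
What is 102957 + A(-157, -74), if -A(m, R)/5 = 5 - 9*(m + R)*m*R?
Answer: -120666178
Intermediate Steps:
A(m, R) = -25 + 45*R*m*(R + m) (A(m, R) = -5*(5 - 9*(m + R)*m*R) = -5*(5 - 9*(R + m)*R*m) = -5*(5 - 9*R*m*(R + m)) = -25 + 45*R*m*(R + m))
102957 + A(-157, -74) = 102957 + (-25 + 45*(-74)*(-157)² + 45*(-157)*(-74)²) = 102957 + (-25 + 45*(-74)*24649 + 45*(-157)*5476) = 102957 + (-25 - 82081170 - 38687940) = 102957 - 120769135 = -120666178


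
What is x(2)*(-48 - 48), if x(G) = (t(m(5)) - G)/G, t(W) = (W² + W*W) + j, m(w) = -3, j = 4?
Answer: -960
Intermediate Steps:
t(W) = 4 + 2*W² (t(W) = (W² + W*W) + 4 = (W² + W²) + 4 = 2*W² + 4 = 4 + 2*W²)
x(G) = (22 - G)/G (x(G) = ((4 + 2*(-3)²) - G)/G = ((4 + 2*9) - G)/G = ((4 + 18) - G)/G = (22 - G)/G)
x(2)*(-48 - 48) = ((22 - 1*2)/2)*(-48 - 48) = ((22 - 2)/2)*(-96) = ((½)*20)*(-96) = 10*(-96) = -960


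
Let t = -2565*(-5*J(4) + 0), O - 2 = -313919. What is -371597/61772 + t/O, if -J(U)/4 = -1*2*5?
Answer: -49446550483/6463760308 ≈ -7.6498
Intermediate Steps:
J(U) = 40 (J(U) = -4*(-1*2)*5 = -(-8)*5 = -4*(-10) = 40)
O = -313917 (O = 2 - 313919 = -313917)
t = 513000 (t = -2565*(-5*40 + 0) = -2565*(-200 + 0) = -2565*(-200) = 513000)
-371597/61772 + t/O = -371597/61772 + 513000/(-313917) = -371597*1/61772 + 513000*(-1/313917) = -371597/61772 - 171000/104639 = -49446550483/6463760308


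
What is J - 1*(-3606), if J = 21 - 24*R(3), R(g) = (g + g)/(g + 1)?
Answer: 3591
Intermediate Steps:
R(g) = 2*g/(1 + g) (R(g) = (2*g)/(1 + g) = 2*g/(1 + g))
J = -15 (J = 21 - 48*3/(1 + 3) = 21 - 48*3/4 = 21 - 24*3/2 = 21 - 36 = -15)
J - 1*(-3606) = -15 - 1*(-3606) = -15 + 3606 = 3591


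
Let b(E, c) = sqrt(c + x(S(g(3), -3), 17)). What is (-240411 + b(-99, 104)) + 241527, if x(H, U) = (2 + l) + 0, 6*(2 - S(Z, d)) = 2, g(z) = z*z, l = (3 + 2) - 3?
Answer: 1116 + 6*sqrt(3) ≈ 1126.4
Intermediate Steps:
l = 2 (l = 5 - 3 = 2)
g(z) = z**2
S(Z, d) = 5/3 (S(Z, d) = 2 - 1/6*2 = 2 - 1/3 = 5/3)
x(H, U) = 4 (x(H, U) = (2 + 2) + 0 = 4 + 0 = 4)
b(E, c) = sqrt(4 + c) (b(E, c) = sqrt(c + 4) = sqrt(4 + c))
(-240411 + b(-99, 104)) + 241527 = (-240411 + sqrt(4 + 104)) + 241527 = (-240411 + sqrt(108)) + 241527 = (-240411 + 6*sqrt(3)) + 241527 = 1116 + 6*sqrt(3)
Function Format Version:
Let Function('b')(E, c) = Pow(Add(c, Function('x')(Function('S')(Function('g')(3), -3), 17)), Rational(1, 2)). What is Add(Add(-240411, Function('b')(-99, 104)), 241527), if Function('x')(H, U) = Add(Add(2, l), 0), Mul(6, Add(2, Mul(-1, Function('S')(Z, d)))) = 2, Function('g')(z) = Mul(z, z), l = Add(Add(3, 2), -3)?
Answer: Add(1116, Mul(6, Pow(3, Rational(1, 2)))) ≈ 1126.4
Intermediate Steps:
l = 2 (l = Add(5, -3) = 2)
Function('g')(z) = Pow(z, 2)
Function('S')(Z, d) = Rational(5, 3) (Function('S')(Z, d) = Add(2, Mul(Rational(-1, 6), 2)) = Add(2, Rational(-1, 3)) = Rational(5, 3))
Function('x')(H, U) = 4 (Function('x')(H, U) = Add(Add(2, 2), 0) = Add(4, 0) = 4)
Function('b')(E, c) = Pow(Add(4, c), Rational(1, 2)) (Function('b')(E, c) = Pow(Add(c, 4), Rational(1, 2)) = Pow(Add(4, c), Rational(1, 2)))
Add(Add(-240411, Function('b')(-99, 104)), 241527) = Add(Add(-240411, Pow(Add(4, 104), Rational(1, 2))), 241527) = Add(Add(-240411, Pow(108, Rational(1, 2))), 241527) = Add(Add(-240411, Mul(6, Pow(3, Rational(1, 2)))), 241527) = Add(1116, Mul(6, Pow(3, Rational(1, 2))))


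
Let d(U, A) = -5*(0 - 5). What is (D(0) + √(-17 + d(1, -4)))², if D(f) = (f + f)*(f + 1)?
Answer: 8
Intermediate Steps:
D(f) = 2*f*(1 + f) (D(f) = (2*f)*(1 + f) = 2*f*(1 + f))
d(U, A) = 25 (d(U, A) = -5*(-5) = 25)
(D(0) + √(-17 + d(1, -4)))² = (2*0*(1 + 0) + √(-17 + 25))² = (2*0*1 + √8)² = (0 + 2*√2)² = (2*√2)² = 8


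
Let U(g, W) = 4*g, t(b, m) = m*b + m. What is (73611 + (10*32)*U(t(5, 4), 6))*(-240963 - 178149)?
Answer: -43726374072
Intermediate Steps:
t(b, m) = m + b*m (t(b, m) = b*m + m = m + b*m)
(73611 + (10*32)*U(t(5, 4), 6))*(-240963 - 178149) = (73611 + (10*32)*(4*(4*(1 + 5))))*(-240963 - 178149) = (73611 + 320*(4*(4*6)))*(-419112) = (73611 + 320*(4*24))*(-419112) = (73611 + 320*96)*(-419112) = (73611 + 30720)*(-419112) = 104331*(-419112) = -43726374072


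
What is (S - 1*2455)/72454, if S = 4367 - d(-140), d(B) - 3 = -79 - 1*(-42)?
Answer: 973/36227 ≈ 0.026858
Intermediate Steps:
d(B) = -34 (d(B) = 3 + (-79 - 1*(-42)) = 3 + (-79 + 42) = 3 - 37 = -34)
S = 4401 (S = 4367 - 1*(-34) = 4367 + 34 = 4401)
(S - 1*2455)/72454 = (4401 - 1*2455)/72454 = (4401 - 2455)*(1/72454) = 1946*(1/72454) = 973/36227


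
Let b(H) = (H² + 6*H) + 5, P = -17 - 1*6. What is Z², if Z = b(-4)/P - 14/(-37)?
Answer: 187489/724201 ≈ 0.25889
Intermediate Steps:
P = -23 (P = -17 - 6 = -23)
b(H) = 5 + H² + 6*H
Z = 433/851 (Z = (5 + (-4)² + 6*(-4))/(-23) - 14/(-37) = (5 + 16 - 24)*(-1/23) - 14*(-1/37) = -3*(-1/23) + 14/37 = 3/23 + 14/37 = 433/851 ≈ 0.50881)
Z² = (433/851)² = 187489/724201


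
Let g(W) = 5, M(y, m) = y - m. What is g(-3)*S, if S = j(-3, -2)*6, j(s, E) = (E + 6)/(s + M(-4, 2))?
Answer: -40/3 ≈ -13.333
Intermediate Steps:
j(s, E) = (6 + E)/(-6 + s) (j(s, E) = (E + 6)/(s + (-4 - 1*2)) = (6 + E)/(s + (-4 - 2)) = (6 + E)/(s - 6) = (6 + E)/(-6 + s))
S = -8/3 (S = ((6 - 2)/(-6 - 3))*6 = (4/(-9))*6 = -⅑*4*6 = -4/9*6 = -8/3 ≈ -2.6667)
g(-3)*S = 5*(-8/3) = -40/3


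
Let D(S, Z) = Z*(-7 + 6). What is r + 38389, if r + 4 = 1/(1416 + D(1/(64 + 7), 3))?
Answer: 54238006/1413 ≈ 38385.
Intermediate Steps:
D(S, Z) = -Z (D(S, Z) = Z*(-1) = -Z)
r = -5651/1413 (r = -4 + 1/(1416 - 1*3) = -4 + 1/(1416 - 3) = -4 + 1/1413 = -5651/1413 ≈ -3.9993)
r + 38389 = -5651/1413 + 38389 = 54238006/1413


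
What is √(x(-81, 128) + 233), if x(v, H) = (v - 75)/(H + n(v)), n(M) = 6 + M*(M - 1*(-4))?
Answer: √9456392477/6371 ≈ 15.264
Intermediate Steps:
n(M) = 6 + M*(4 + M) (n(M) = 6 + M*(M + 4) = 6 + M*(4 + M))
x(v, H) = (-75 + v)/(6 + H + v² + 4*v) (x(v, H) = (v - 75)/(H + (6 + v² + 4*v)) = (-75 + v)/(6 + H + v² + 4*v))
√(x(-81, 128) + 233) = √((-75 - 81)/(6 + 128 + (-81)² + 4*(-81)) + 233) = √(-156/(6 + 128 + 6561 - 324) + 233) = √(-156/6371 + 233) = √(1484287/6371) = √9456392477/6371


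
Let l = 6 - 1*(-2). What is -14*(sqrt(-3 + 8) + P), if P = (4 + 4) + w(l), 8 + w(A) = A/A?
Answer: -14 - 14*sqrt(5) ≈ -45.305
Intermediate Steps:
l = 8 (l = 6 + 2 = 8)
w(A) = -7 (w(A) = -8 + A/A = -8 + 1 = -7)
P = 1 (P = (4 + 4) - 7 = 8 - 7 = 1)
-14*(sqrt(-3 + 8) + P) = -14*(sqrt(-3 + 8) + 1) = -14*(sqrt(5) + 1) = -14*(1 + sqrt(5)) = -14 - 14*sqrt(5)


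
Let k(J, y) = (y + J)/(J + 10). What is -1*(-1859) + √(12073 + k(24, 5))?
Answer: 1859 + √13957374/34 ≈ 1968.9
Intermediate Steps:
k(J, y) = (J + y)/(10 + J)
-1*(-1859) + √(12073 + k(24, 5)) = -1*(-1859) + √(12073 + (24 + 5)/(10 + 24)) = 1859 + √(12073 + 29/34) = 1859 + √(410511/34) = 1859 + √13957374/34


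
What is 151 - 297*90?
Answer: -26579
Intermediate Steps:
151 - 297*90 = 151 - 26730 = -26579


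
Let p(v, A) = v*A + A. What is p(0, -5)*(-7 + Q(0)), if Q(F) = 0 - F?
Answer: 35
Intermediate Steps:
Q(F) = -F
p(v, A) = A + A*v (p(v, A) = A*v + A = A + A*v)
p(0, -5)*(-7 + Q(0)) = (-5*(1 + 0))*(-7 - 1*0) = (-5*1)*(-7 + 0) = -5*(-7) = 35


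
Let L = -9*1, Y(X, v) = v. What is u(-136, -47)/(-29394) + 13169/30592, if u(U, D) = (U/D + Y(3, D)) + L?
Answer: 3044928029/7043899776 ≈ 0.43228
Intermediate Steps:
L = -9
u(U, D) = -9 + D + U/D (u(U, D) = (U/D + D) - 9 = (D + U/D) - 9 = -9 + D + U/D)
u(-136, -47)/(-29394) + 13169/30592 = (-9 - 47 - 136/(-47))/(-29394) + 13169/30592 = (-9 - 47 - 136*(-1/47))*(-1/29394) + 13169*(1/30592) = (-9 - 47 + 136/47)*(-1/29394) + 13169/30592 = -2496/47*(-1/29394) + 13169/30592 = 416/230253 + 13169/30592 = 3044928029/7043899776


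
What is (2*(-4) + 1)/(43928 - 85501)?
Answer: 1/5939 ≈ 0.00016838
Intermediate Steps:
(2*(-4) + 1)/(43928 - 85501) = (-8 + 1)/(-41573) = -7*(-1/41573) = 1/5939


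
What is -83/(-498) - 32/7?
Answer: -185/42 ≈ -4.4048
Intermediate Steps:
-83/(-498) - 32/7 = -83*(-1/498) - 32*⅐ = ⅙ - 32/7 = -185/42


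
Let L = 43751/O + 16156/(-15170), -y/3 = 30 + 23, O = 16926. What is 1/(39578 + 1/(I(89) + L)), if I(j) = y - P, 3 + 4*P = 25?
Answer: 10461998594/414064916161477 ≈ 2.5267e-5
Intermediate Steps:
P = 11/2 (P = -3/4 + (1/4)*25 = -3/4 + 25/4 = 11/2 ≈ 5.5000)
y = -159 (y = -3*(30 + 23) = -3*53 = -159)
L = 195123107/128383710 (L = 43751/16926 + 16156/(-15170) = 43751*(1/16926) + 16156*(-1/15170) = 43751/16926 - 8078/7585 = 195123107/128383710 ≈ 1.5198)
I(j) = -329/2 (I(j) = -159 - 1*11/2 = -159 - 11/2 = -329/2)
1/(39578 + 1/(I(89) + L)) = 1/(39578 + 1/(-329/2 + 195123107/128383710)) = 1/(39578 + 1/(-10461998594/64191855)) = 1/(39578 - 64191855/10461998594) = 1/(414064916161477/10461998594) = 10461998594/414064916161477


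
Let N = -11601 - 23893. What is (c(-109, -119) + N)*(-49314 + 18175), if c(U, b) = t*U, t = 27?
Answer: 1196889743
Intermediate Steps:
N = -35494
c(U, b) = 27*U
(c(-109, -119) + N)*(-49314 + 18175) = (27*(-109) - 35494)*(-49314 + 18175) = (-2943 - 35494)*(-31139) = -38437*(-31139) = 1196889743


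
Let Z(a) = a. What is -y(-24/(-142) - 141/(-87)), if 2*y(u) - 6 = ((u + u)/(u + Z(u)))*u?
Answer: -16039/4118 ≈ -3.8949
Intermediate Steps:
y(u) = 3 + u/2 (y(u) = 3 + (((u + u)/(u + u))*u)/2 = 3 + (((2*u)/((2*u)))*u)/2 = 3 + (((2*u)*(1/(2*u)))*u)/2 = 3 + (1*u)/2 = 3 + u/2)
-y(-24/(-142) - 141/(-87)) = -(3 + (-24/(-142) - 141/(-87))/2) = -(3 + (-24*(-1/142) - 141*(-1/87))/2) = -(3 + (12/71 + 47/29)/2) = -(3 + (½)*(3685/2059)) = -(3 + 3685/4118) = -1*16039/4118 = -16039/4118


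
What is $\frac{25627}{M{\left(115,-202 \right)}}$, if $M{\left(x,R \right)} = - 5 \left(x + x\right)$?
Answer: $- \frac{25627}{1150} \approx -22.284$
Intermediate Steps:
$M{\left(x,R \right)} = - 10 x$ ($M{\left(x,R \right)} = - 5 \cdot 2 x = - 10 x$)
$\frac{25627}{M{\left(115,-202 \right)}} = \frac{25627}{\left(-10\right) 115} = \frac{25627}{-1150} = 25627 \left(- \frac{1}{1150}\right) = - \frac{25627}{1150}$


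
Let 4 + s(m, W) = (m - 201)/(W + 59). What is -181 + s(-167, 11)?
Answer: -6659/35 ≈ -190.26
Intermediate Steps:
s(m, W) = -4 + (-201 + m)/(59 + W) (s(m, W) = -4 + (m - 201)/(W + 59) = -4 + (-201 + m)/(59 + W))
-181 + s(-167, 11) = -181 + (-437 - 167 - 4*11)/(59 + 11) = -181 + (-437 - 167 - 44)/70 = -181 + (1/70)*(-648) = -181 - 324/35 = -6659/35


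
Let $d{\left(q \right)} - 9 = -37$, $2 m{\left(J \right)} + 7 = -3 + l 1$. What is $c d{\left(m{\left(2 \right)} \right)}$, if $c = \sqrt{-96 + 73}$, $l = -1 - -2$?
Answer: $- 28 i \sqrt{23} \approx - 134.28 i$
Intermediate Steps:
$l = 1$ ($l = -1 + 2 = 1$)
$m{\left(J \right)} = - \frac{9}{2}$ ($m{\left(J \right)} = - \frac{7}{2} + \frac{-3 + 1 \cdot 1}{2} = - \frac{7}{2} + \frac{-3 + 1}{2} = - \frac{7}{2} + \frac{1}{2} \left(-2\right) = - \frac{7}{2} - 1 = - \frac{9}{2}$)
$d{\left(q \right)} = -28$ ($d{\left(q \right)} = 9 - 37 = -28$)
$c = i \sqrt{23}$ ($c = \sqrt{-23} = i \sqrt{23} \approx 4.7958 i$)
$c d{\left(m{\left(2 \right)} \right)} = i \sqrt{23} \left(-28\right) = - 28 i \sqrt{23}$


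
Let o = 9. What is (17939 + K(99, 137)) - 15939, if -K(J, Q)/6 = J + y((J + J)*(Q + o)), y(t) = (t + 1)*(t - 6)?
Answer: -5013166102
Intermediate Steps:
y(t) = (1 + t)*(-6 + t)
K(J, Q) = 36 - 6*J - 24*J**2*(9 + Q)**2 + 60*J*(9 + Q) (K(J, Q) = -6*(J + (-6 + ((J + J)*(Q + 9))**2 - 5*(J + J)*(Q + 9))) = -6*(J + (-6 + ((2*J)*(9 + Q))**2 - 5*2*J*(9 + Q))) = -6*(J + (-6 + (2*J*(9 + Q))**2 - 10*J*(9 + Q))) = -6*(J + (-6 + 4*J**2*(9 + Q)**2 - 10*J*(9 + Q))) = -6*(J + (-6 - 10*J*(9 + Q) + 4*J**2*(9 + Q)**2)) = -6*(-6 + J - 10*J*(9 + Q) + 4*J**2*(9 + Q)**2) = 36 - 6*J - 24*J**2*(9 + Q)**2 + 60*J*(9 + Q))
(17939 + K(99, 137)) - 15939 = (17939 + (36 + 534*99 - 24*99**2*(9 + 137)**2 + 60*99*137)) - 15939 = (17939 + (36 + 52866 - 24*9801*146**2 + 813780)) - 15939 = (17939 + (36 + 52866 - 24*9801*21316 + 813780)) - 15939 = (17939 + (36 + 52866 - 5014034784 + 813780)) - 15939 = (17939 - 5013168102) - 15939 = -5013150163 - 15939 = -5013166102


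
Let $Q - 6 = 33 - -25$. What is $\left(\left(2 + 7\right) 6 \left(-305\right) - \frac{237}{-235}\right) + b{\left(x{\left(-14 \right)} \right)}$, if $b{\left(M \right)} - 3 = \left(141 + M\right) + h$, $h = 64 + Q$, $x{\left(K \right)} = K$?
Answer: $- \frac{3809583}{235} \approx -16211.0$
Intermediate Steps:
$Q = 64$ ($Q = 6 + \left(33 - -25\right) = 6 + \left(33 + 25\right) = 6 + 58 = 64$)
$h = 128$ ($h = 64 + 64 = 128$)
$b{\left(M \right)} = 272 + M$ ($b{\left(M \right)} = 3 + \left(\left(141 + M\right) + 128\right) = 3 + \left(269 + M\right) = 272 + M$)
$\left(\left(2 + 7\right) 6 \left(-305\right) - \frac{237}{-235}\right) + b{\left(x{\left(-14 \right)} \right)} = \left(\left(2 + 7\right) 6 \left(-305\right) - \frac{237}{-235}\right) + \left(272 - 14\right) = \left(9 \cdot 6 \left(-305\right) - - \frac{237}{235}\right) + 258 = \left(54 \left(-305\right) + \frac{237}{235}\right) + 258 = \left(-16470 + \frac{237}{235}\right) + 258 = - \frac{3870213}{235} + 258 = - \frac{3809583}{235}$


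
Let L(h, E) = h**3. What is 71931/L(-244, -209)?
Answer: -71931/14526784 ≈ -0.0049516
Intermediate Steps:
71931/L(-244, -209) = 71931/((-244)**3) = 71931/(-14526784) = 71931*(-1/14526784) = -71931/14526784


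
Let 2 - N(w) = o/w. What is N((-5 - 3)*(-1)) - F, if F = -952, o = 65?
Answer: 7567/8 ≈ 945.88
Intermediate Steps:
N(w) = 2 - 65/w
N((-5 - 3)*(-1)) - F = (2 - 65*(-1/(-5 - 3))) - 1*(-952) = (2 - 65/((-8*(-1)))) + 952 = (2 - 65/8) + 952 = -49/8 + 952 = 7567/8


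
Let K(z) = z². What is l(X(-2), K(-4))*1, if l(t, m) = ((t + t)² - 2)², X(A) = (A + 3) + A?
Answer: 4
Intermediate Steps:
X(A) = 3 + 2*A (X(A) = (3 + A) + A = 3 + 2*A)
l(t, m) = (-2 + 4*t²)² (l(t, m) = ((2*t)² - 2)² = (4*t² - 2)² = (-2 + 4*t²)²)
l(X(-2), K(-4))*1 = (4*(-1 + 2*(3 + 2*(-2))²)²)*1 = (4*(-1 + 2*(3 - 4)²)²)*1 = (4*(-1 + 2*(-1)²)²)*1 = (4*(-1 + 2*1)²)*1 = (4*(-1 + 2)²)*1 = (4*1²)*1 = (4*1)*1 = 4*1 = 4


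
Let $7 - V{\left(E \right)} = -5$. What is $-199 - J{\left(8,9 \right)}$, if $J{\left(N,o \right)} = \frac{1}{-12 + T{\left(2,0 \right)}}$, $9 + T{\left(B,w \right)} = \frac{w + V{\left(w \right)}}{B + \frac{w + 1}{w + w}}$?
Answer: $- \frac{4178}{21} \approx -198.95$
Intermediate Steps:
$V{\left(E \right)} = 12$ ($V{\left(E \right)} = 7 - -5 = 7 + 5 = 12$)
$T{\left(B,w \right)} = -9 + \frac{12 + w}{B + \frac{1 + w}{2 w}}$ ($T{\left(B,w \right)} = -9 + \frac{w + 12}{B + \frac{w + 1}{w + w}} = -9 + \frac{12 + w}{B + \frac{1 + w}{2 w}}$)
$J{\left(N,o \right)} = - \frac{1}{21}$ ($J{\left(N,o \right)} = \frac{1}{-12 + \frac{-9 + 2 \cdot 0^{2} + 15 \cdot 0 - 36 \cdot 0}{1 + 0 + 2 \cdot 2 \cdot 0}} = \frac{1}{-12 + \frac{-9 + 2 \cdot 0 + 0 + 0}{1 + 0 + 0}} = \frac{1}{-12 + \frac{-9 + 0 + 0 + 0}{1}} = \frac{1}{-12 + 1 \left(-9\right)} = \frac{1}{-12 - 9} = \frac{1}{-21} = - \frac{1}{21}$)
$-199 - J{\left(8,9 \right)} = -199 - - \frac{1}{21} = -199 + \frac{1}{21} = - \frac{4178}{21}$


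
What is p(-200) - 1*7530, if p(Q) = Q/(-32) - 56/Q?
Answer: -752347/100 ≈ -7523.5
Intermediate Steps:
p(Q) = -56/Q - Q/32 (p(Q) = Q*(-1/32) - 56/Q = -Q/32 - 56/Q = -56/Q - Q/32)
p(-200) - 1*7530 = (-56/(-200) - 1/32*(-200)) - 1*7530 = (-56*(-1/200) + 25/4) - 7530 = (7/25 + 25/4) - 7530 = 653/100 - 7530 = -752347/100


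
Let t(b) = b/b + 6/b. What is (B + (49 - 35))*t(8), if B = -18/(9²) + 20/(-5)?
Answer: 154/9 ≈ 17.111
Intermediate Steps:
t(b) = 1 + 6/b
B = -38/9 (B = -18/81 + 20*(-⅕) = -18*1/81 - 4 = -2/9 - 4 = -38/9 ≈ -4.2222)
(B + (49 - 35))*t(8) = (-38/9 + (49 - 35))*((6 + 8)/8) = (-38/9 + 14)*((⅛)*14) = (88/9)*(7/4) = 154/9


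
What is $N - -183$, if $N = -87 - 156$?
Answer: $-60$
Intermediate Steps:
$N = -243$ ($N = -87 - 156 = -243$)
$N - -183 = -243 - -183 = -243 + 183 = -60$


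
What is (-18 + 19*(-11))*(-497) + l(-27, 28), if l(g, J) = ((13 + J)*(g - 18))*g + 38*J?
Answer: 163698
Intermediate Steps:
l(g, J) = 38*J + g*(-18 + g)*(13 + J) (l(g, J) = ((13 + J)*(-18 + g))*g + 38*J = ((-18 + g)*(13 + J))*g + 38*J = g*(-18 + g)*(13 + J) + 38*J = 38*J + g*(-18 + g)*(13 + J))
(-18 + 19*(-11))*(-497) + l(-27, 28) = (-18 + 19*(-11))*(-497) + (-234*(-27) + 13*(-27)² + 38*28 + 28*(-27)² - 18*28*(-27)) = (-18 - 209)*(-497) + (6318 + 13*729 + 1064 + 28*729 + 13608) = -227*(-497) + (6318 + 9477 + 1064 + 20412 + 13608) = 112819 + 50879 = 163698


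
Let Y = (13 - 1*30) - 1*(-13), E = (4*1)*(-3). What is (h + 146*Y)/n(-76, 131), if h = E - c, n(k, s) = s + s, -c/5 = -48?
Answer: -418/131 ≈ -3.1908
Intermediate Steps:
c = 240 (c = -5*(-48) = 240)
n(k, s) = 2*s
E = -12 (E = 4*(-3) = -12)
h = -252 (h = -12 - 1*240 = -12 - 240 = -252)
Y = -4 (Y = (13 - 30) + 13 = -17 + 13 = -4)
(h + 146*Y)/n(-76, 131) = (-252 + 146*(-4))/((2*131)) = (-252 - 584)/262 = -836*1/262 = -418/131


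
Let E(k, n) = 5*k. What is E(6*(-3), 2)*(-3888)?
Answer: 349920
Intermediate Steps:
E(6*(-3), 2)*(-3888) = (5*(6*(-3)))*(-3888) = (5*(-18))*(-3888) = -90*(-3888) = 349920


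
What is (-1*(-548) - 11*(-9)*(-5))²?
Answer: 2809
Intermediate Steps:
(-1*(-548) - 11*(-9)*(-5))² = (548 + 99*(-5))² = (548 - 495)² = 53² = 2809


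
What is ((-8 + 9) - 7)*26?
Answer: -156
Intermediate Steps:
((-8 + 9) - 7)*26 = (1 - 7)*26 = -6*26 = -156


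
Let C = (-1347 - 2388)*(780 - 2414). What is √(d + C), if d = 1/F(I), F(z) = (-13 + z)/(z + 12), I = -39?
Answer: 21*√9355151/26 ≈ 2470.4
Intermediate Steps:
F(z) = (-13 + z)/(12 + z)
C = 6102990 (C = -3735*(-1634) = 6102990)
d = 27/52 (d = 1/((-13 - 39)/(12 - 39)) = 1/(-52/(-27)) = 1/(-1/27*(-52)) = 1/(52/27) = 27/52 ≈ 0.51923)
√(d + C) = √(27/52 + 6102990) = √(317355507/52) = 21*√9355151/26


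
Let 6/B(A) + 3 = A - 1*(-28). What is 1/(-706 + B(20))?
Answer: -15/10588 ≈ -0.0014167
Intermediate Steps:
B(A) = 6/(25 + A) (B(A) = 6/(-3 + (A - 1*(-28))) = 6/(-3 + (A + 28)) = 6/(-3 + (28 + A)) = 6/(25 + A))
1/(-706 + B(20)) = 1/(-706 + 6/(25 + 20)) = 1/(-706 + 6/45) = 1/(-706 + 6*(1/45)) = 1/(-706 + 2/15) = 1/(-10588/15) = -15/10588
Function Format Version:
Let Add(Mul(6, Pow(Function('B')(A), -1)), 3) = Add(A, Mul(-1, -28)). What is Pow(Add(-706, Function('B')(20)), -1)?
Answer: Rational(-15, 10588) ≈ -0.0014167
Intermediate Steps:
Function('B')(A) = Mul(6, Pow(Add(25, A), -1)) (Function('B')(A) = Mul(6, Pow(Add(-3, Add(A, Mul(-1, -28))), -1)) = Mul(6, Pow(Add(-3, Add(A, 28)), -1)) = Mul(6, Pow(Add(-3, Add(28, A)), -1)) = Mul(6, Pow(Add(25, A), -1)))
Pow(Add(-706, Function('B')(20)), -1) = Pow(Add(-706, Mul(6, Pow(Add(25, 20), -1))), -1) = Pow(Add(-706, Mul(6, Pow(45, -1))), -1) = Pow(Add(-706, Mul(6, Rational(1, 45))), -1) = Pow(Add(-706, Rational(2, 15)), -1) = Pow(Rational(-10588, 15), -1) = Rational(-15, 10588)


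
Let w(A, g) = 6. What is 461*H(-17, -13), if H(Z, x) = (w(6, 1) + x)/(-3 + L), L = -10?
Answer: 3227/13 ≈ 248.23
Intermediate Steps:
H(Z, x) = -6/13 - x/13 (H(Z, x) = (6 + x)/(-3 - 10) = (6 + x)/(-13) = (6 + x)*(-1/13) = -6/13 - x/13)
461*H(-17, -13) = 461*(-6/13 - 1/13*(-13)) = 461*(-6/13 + 1) = 461*(7/13) = 3227/13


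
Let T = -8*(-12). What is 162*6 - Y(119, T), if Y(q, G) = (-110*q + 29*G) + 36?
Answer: 11242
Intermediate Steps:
T = 96
Y(q, G) = 36 - 110*q + 29*G
162*6 - Y(119, T) = 162*6 - (36 - 110*119 + 29*96) = 972 - (36 - 13090 + 2784) = 972 - 1*(-10270) = 972 + 10270 = 11242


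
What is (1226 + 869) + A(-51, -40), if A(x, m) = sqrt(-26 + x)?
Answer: 2095 + I*sqrt(77) ≈ 2095.0 + 8.775*I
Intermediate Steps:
(1226 + 869) + A(-51, -40) = (1226 + 869) + sqrt(-26 - 51) = 2095 + sqrt(-77) = 2095 + I*sqrt(77)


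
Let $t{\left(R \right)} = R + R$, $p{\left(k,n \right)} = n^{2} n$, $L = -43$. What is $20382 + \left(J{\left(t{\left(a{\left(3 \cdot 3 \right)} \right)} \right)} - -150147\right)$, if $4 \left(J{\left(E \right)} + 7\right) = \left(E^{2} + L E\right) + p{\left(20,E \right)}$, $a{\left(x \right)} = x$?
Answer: $\frac{343735}{2} \approx 1.7187 \cdot 10^{5}$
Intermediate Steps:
$p{\left(k,n \right)} = n^{3}$
$t{\left(R \right)} = 2 R$
$J{\left(E \right)} = -7 - \frac{43 E}{4} + \frac{E^{2}}{4} + \frac{E^{3}}{4}$ ($J{\left(E \right)} = -7 + \frac{\left(E^{2} - 43 E\right) + E^{3}}{4} = -7 + \frac{E^{2} + E^{3} - 43 E}{4} = -7 + \left(- \frac{43 E}{4} + \frac{E^{2}}{4} + \frac{E^{3}}{4}\right) = -7 - \frac{43 E}{4} + \frac{E^{2}}{4} + \frac{E^{3}}{4}$)
$20382 + \left(J{\left(t{\left(a{\left(3 \cdot 3 \right)} \right)} \right)} - -150147\right) = 20382 + \left(\left(-7 - \frac{43 \cdot 2 \cdot 3 \cdot 3}{4} + \frac{\left(2 \cdot 3 \cdot 3\right)^{2}}{4} + \frac{\left(2 \cdot 3 \cdot 3\right)^{3}}{4}\right) - -150147\right) = 20382 + \left(\left(-7 - \frac{43 \cdot 2 \cdot 9}{4} + \frac{\left(2 \cdot 9\right)^{2}}{4} + \frac{\left(2 \cdot 9\right)^{3}}{4}\right) + 150147\right) = 20382 + \left(\left(-7 - \frac{387}{2} + \frac{18^{2}}{4} + \frac{18^{3}}{4}\right) + 150147\right) = 20382 + \left(\left(-7 - \frac{387}{2} + \frac{1}{4} \cdot 324 + \frac{1}{4} \cdot 5832\right) + 150147\right) = 20382 + \left(\left(-7 - \frac{387}{2} + 81 + 1458\right) + 150147\right) = 20382 + \left(\frac{2677}{2} + 150147\right) = 20382 + \frac{302971}{2} = \frac{343735}{2}$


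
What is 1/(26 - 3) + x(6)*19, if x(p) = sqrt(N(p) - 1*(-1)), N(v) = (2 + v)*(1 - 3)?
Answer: 1/23 + 19*I*sqrt(15) ≈ 0.043478 + 73.587*I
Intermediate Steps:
N(v) = -4 - 2*v (N(v) = (2 + v)*(-2) = -4 - 2*v)
x(p) = sqrt(-3 - 2*p) (x(p) = sqrt((-4 - 2*p) - 1*(-1)) = sqrt((-4 - 2*p) + 1) = sqrt(-3 - 2*p))
1/(26 - 3) + x(6)*19 = 1/(26 - 3) + sqrt(-3 - 2*6)*19 = 1/23 + sqrt(-3 - 12)*19 = 1/23 + sqrt(-15)*19 = 1/23 + (I*sqrt(15))*19 = 1/23 + 19*I*sqrt(15)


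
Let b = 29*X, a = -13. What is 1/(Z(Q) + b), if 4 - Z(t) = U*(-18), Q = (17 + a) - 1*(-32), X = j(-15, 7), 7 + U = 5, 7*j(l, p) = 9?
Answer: 7/37 ≈ 0.18919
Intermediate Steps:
j(l, p) = 9/7 (j(l, p) = (⅐)*9 = 9/7)
U = -2 (U = -7 + 5 = -2)
X = 9/7 ≈ 1.2857
Q = 36 (Q = (17 - 13) - 1*(-32) = 4 + 32 = 36)
b = 261/7 (b = 29*(9/7) = 261/7 ≈ 37.286)
Z(t) = -32 (Z(t) = 4 - (-2)*(-18) = 4 - 1*36 = 4 - 36 = -32)
1/(Z(Q) + b) = 1/(-32 + 261/7) = 1/(37/7) = 7/37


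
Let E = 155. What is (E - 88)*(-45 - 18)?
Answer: -4221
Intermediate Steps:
(E - 88)*(-45 - 18) = (155 - 88)*(-45 - 18) = 67*(-63) = -4221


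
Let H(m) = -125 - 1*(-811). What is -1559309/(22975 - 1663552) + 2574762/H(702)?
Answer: 2112582501824/562717911 ≈ 3754.2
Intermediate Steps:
H(m) = 686 (H(m) = -125 + 811 = 686)
-1559309/(22975 - 1663552) + 2574762/H(702) = -1559309/(22975 - 1663552) + 2574762/686 = -1559309/(-1640577) + 2574762*(1/686) = -1559309*(-1/1640577) + 1287381/343 = 1559309/1640577 + 1287381/343 = 2112582501824/562717911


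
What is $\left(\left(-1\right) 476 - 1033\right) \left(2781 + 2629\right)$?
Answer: $-8163690$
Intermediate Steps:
$\left(\left(-1\right) 476 - 1033\right) \left(2781 + 2629\right) = \left(-476 - 1033\right) 5410 = \left(-1509\right) 5410 = -8163690$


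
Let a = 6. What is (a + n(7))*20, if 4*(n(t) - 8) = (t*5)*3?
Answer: 805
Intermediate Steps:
n(t) = 8 + 15*t/4 (n(t) = 8 + ((t*5)*3)/4 = 8 + ((5*t)*3)/4 = 8 + (15*t)/4 = 8 + 15*t/4)
(a + n(7))*20 = (6 + (8 + (15/4)*7))*20 = (6 + (8 + 105/4))*20 = (6 + 137/4)*20 = (161/4)*20 = 805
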